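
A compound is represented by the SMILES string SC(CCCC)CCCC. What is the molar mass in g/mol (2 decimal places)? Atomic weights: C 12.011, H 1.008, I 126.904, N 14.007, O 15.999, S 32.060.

160.32 g/mol

First, the molecular formula is C9H20S (counting implicit H from valence).
  C: 9 × 12.011 = 108.099
  H: 20 × 1.008 = 20.160
  S: 1 × 32.060 = 32.060
Sum: 9×12.011 + 20×1.008 + 1×32.060 = 160.319 → 160.32 g/mol.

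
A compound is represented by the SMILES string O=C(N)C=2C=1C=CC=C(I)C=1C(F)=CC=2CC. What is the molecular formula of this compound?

Walk through each heavy atom and fill implicit hydrogens from standard valence (C 4, N 3, O 2, S 2, halogen 1):
  atom 1: O, bond orders sum to 2 (valence 2) → 0 H
  atom 2: C, bond orders sum to 4 (valence 4) → 0 H
  atom 3: N, bond orders sum to 1 (valence 3) → 2 H
  atom 4: C, bond orders sum to 4 (valence 4) → 0 H
  atom 5: C, bond orders sum to 4 (valence 4) → 0 H
  atom 6: C, bond orders sum to 3 (valence 4) → 1 H
  atom 7: C, bond orders sum to 3 (valence 4) → 1 H
  atom 8: C, bond orders sum to 3 (valence 4) → 1 H
  atom 9: C, bond orders sum to 4 (valence 4) → 0 H
  atom 10: I (halogen, monovalent) → 0 H
  atom 11: C, bond orders sum to 4 (valence 4) → 0 H
  atom 12: C, bond orders sum to 4 (valence 4) → 0 H
  atom 13: F (halogen, monovalent) → 0 H
  atom 14: C, bond orders sum to 3 (valence 4) → 1 H
  atom 15: C, bond orders sum to 4 (valence 4) → 0 H
  atom 16: C, bond orders sum to 2 (valence 4) → 2 H
  atom 17: C, bond orders sum to 1 (valence 4) → 3 H
Totals → C:13, H:11, F:1, I:1, N:1, O:1.

C13H11FINO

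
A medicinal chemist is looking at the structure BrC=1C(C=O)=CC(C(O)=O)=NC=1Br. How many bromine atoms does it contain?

Scan the SMILES for Br atoms (remember two-letter symbols like Cl and Br are single atoms).
Bromine count: 2.

2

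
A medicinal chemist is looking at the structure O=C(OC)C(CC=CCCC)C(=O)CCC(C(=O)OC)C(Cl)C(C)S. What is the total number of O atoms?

Scan the SMILES for O atoms (remember two-letter symbols like Cl and Br are single atoms).
Oxygen count: 5.

5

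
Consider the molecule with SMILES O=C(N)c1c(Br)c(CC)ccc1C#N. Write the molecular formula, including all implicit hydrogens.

C10H9BrN2O

Walk through each heavy atom and fill implicit hydrogens from standard valence (C 4, N 3, O 2, S 2, halogen 1); for lowercase aromatic atoms, an aromatic c carries 1 H when it has two neighbours and 0 H with three, and aromatic n carries 0 H:
  atom 1: O, bond orders sum to 2 (valence 2) → 0 H
  atom 2: C, bond orders sum to 4 (valence 4) → 0 H
  atom 3: N, bond orders sum to 1 (valence 3) → 2 H
  atom 4: aromatic c, 3 neighbours → 0 H
  atom 5: aromatic c, 3 neighbours → 0 H
  atom 6: Br (halogen, monovalent) → 0 H
  atom 7: aromatic c, 3 neighbours → 0 H
  atom 8: C, bond orders sum to 2 (valence 4) → 2 H
  atom 9: C, bond orders sum to 1 (valence 4) → 3 H
  atom 10: aromatic c, 2 neighbours → 1 H
  atom 11: aromatic c, 2 neighbours → 1 H
  atom 12: aromatic c, 3 neighbours → 0 H
  atom 13: C, bond orders sum to 4 (valence 4) → 0 H
  atom 14: N, bond orders sum to 3 (valence 3) → 0 H
Totals → C:10, H:9, Br:1, N:2, O:1.
In Hill order: C10H9BrN2O.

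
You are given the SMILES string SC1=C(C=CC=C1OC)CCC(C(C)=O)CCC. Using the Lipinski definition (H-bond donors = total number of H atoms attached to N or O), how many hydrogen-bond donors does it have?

Donors: find every N or O and count the H atoms it carries.
  atom 8 (O): bond orders sum to 2 → 0 H
  atom 15 (O): bond orders sum to 2 → 0 H
Lipinski HBD = 0.

0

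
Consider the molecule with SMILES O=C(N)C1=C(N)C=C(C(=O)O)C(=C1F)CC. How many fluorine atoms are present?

Scan the SMILES for F atoms (remember two-letter symbols like Cl and Br are single atoms).
Fluorine count: 1.

1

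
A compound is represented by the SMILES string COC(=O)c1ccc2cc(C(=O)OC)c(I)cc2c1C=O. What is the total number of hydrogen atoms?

11

Walk through each heavy atom and fill implicit hydrogens from standard valence (C 4, N 3, O 2, S 2, halogen 1); for lowercase aromatic atoms, an aromatic c carries 1 H when it has two neighbours and 0 H with three, and aromatic n carries 0 H:
  atom 1: C, bond orders sum to 1 (valence 4) → 3 H
  atom 2: O, bond orders sum to 2 (valence 2) → 0 H
  atom 3: C, bond orders sum to 4 (valence 4) → 0 H
  atom 4: O, bond orders sum to 2 (valence 2) → 0 H
  atom 5: aromatic c, 3 neighbours → 0 H
  atom 6: aromatic c, 2 neighbours → 1 H
  atom 7: aromatic c, 2 neighbours → 1 H
  atom 8: aromatic c, 3 neighbours → 0 H
  atom 9: aromatic c, 2 neighbours → 1 H
  atom 10: aromatic c, 3 neighbours → 0 H
  atom 11: C, bond orders sum to 4 (valence 4) → 0 H
  atom 12: O, bond orders sum to 2 (valence 2) → 0 H
  atom 13: O, bond orders sum to 2 (valence 2) → 0 H
  atom 14: C, bond orders sum to 1 (valence 4) → 3 H
  atom 15: aromatic c, 3 neighbours → 0 H
  atom 16: I (halogen, monovalent) → 0 H
  atom 17: aromatic c, 2 neighbours → 1 H
  atom 18: aromatic c, 3 neighbours → 0 H
  atom 19: aromatic c, 3 neighbours → 0 H
  atom 20: C, bond orders sum to 3 (valence 4) → 1 H
  atom 21: O, bond orders sum to 2 (valence 2) → 0 H
Total hydrogens: 11.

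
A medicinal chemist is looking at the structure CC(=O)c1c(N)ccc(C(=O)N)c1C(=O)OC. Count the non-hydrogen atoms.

17

Every atom symbol written in the SMILES (organic subset) is one heavy atom; implicit H are not written.
Heavy atoms by element → C:11, N:2, O:4.
Total: 17.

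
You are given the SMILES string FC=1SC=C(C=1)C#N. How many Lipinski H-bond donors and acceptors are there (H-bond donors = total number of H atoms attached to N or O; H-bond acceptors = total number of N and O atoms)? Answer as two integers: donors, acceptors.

0, 1

Donors: find every N or O and count the H atoms it carries.
  atom 8 (N): bond orders sum to 3 → 0 H
Lipinski HBD = 0.
Acceptors: N atoms = 1, O atoms = 0 → HBA = 1.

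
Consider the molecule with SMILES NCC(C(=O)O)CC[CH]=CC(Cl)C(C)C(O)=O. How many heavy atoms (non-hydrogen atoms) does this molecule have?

Every atom symbol written in the SMILES (organic subset) is one heavy atom; implicit H are not written.
Heavy atoms by element → C:11, Cl:1, N:1, O:4.
Total: 17.

17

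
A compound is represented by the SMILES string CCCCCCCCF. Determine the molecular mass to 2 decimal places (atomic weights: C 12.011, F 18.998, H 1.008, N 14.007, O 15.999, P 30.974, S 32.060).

132.22 g/mol

First, the molecular formula is C8H17F (counting implicit H from valence).
  C: 8 × 12.011 = 96.088
  F: 1 × 18.998 = 18.998
  H: 17 × 1.008 = 17.136
Sum: 8×12.011 + 1×18.998 + 17×1.008 = 132.222 → 132.22 g/mol.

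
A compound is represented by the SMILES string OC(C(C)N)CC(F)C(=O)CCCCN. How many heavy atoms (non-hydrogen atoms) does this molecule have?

15

Every atom symbol written in the SMILES (organic subset) is one heavy atom; implicit H are not written.
Heavy atoms by element → C:10, F:1, N:2, O:2.
Total: 15.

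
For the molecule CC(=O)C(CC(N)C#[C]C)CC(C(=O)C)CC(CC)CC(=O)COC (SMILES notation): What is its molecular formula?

C20H33NO4

Walk through each heavy atom and fill implicit hydrogens from standard valence (C 4, N 3, O 2, S 2, halogen 1):
  atom 1: C, bond orders sum to 1 (valence 4) → 3 H
  atom 2: C, bond orders sum to 4 (valence 4) → 0 H
  atom 3: O, bond orders sum to 2 (valence 2) → 0 H
  atom 4: C, bond orders sum to 3 (valence 4) → 1 H
  atom 5: C, bond orders sum to 2 (valence 4) → 2 H
  atom 6: C, bond orders sum to 3 (valence 4) → 1 H
  atom 7: N, bond orders sum to 1 (valence 3) → 2 H
  atom 8: C, bond orders sum to 4 (valence 4) → 0 H
  atom 9: C with explicit H count 0
  atom 10: C, bond orders sum to 1 (valence 4) → 3 H
  atom 11: C, bond orders sum to 2 (valence 4) → 2 H
  atom 12: C, bond orders sum to 3 (valence 4) → 1 H
  atom 13: C, bond orders sum to 4 (valence 4) → 0 H
  atom 14: O, bond orders sum to 2 (valence 2) → 0 H
  atom 15: C, bond orders sum to 1 (valence 4) → 3 H
  atom 16: C, bond orders sum to 2 (valence 4) → 2 H
  atom 17: C, bond orders sum to 3 (valence 4) → 1 H
  atom 18: C, bond orders sum to 2 (valence 4) → 2 H
  atom 19: C, bond orders sum to 1 (valence 4) → 3 H
  atom 20: C, bond orders sum to 2 (valence 4) → 2 H
  atom 21: C, bond orders sum to 4 (valence 4) → 0 H
  atom 22: O, bond orders sum to 2 (valence 2) → 0 H
  atom 23: C, bond orders sum to 2 (valence 4) → 2 H
  atom 24: O, bond orders sum to 2 (valence 2) → 0 H
  atom 25: C, bond orders sum to 1 (valence 4) → 3 H
Totals → C:20, H:33, N:1, O:4.
In Hill order: C20H33NO4.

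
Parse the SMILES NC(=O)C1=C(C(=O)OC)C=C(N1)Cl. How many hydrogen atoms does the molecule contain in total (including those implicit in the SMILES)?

Walk through each heavy atom and fill implicit hydrogens from standard valence (C 4, N 3, O 2, S 2, halogen 1):
  atom 1: N, bond orders sum to 1 (valence 3) → 2 H
  atom 2: C, bond orders sum to 4 (valence 4) → 0 H
  atom 3: O, bond orders sum to 2 (valence 2) → 0 H
  atom 4: C, bond orders sum to 4 (valence 4) → 0 H
  atom 5: C, bond orders sum to 4 (valence 4) → 0 H
  atom 6: C, bond orders sum to 4 (valence 4) → 0 H
  atom 7: O, bond orders sum to 2 (valence 2) → 0 H
  atom 8: O, bond orders sum to 2 (valence 2) → 0 H
  atom 9: C, bond orders sum to 1 (valence 4) → 3 H
  atom 10: C, bond orders sum to 3 (valence 4) → 1 H
  atom 11: C, bond orders sum to 4 (valence 4) → 0 H
  atom 12: N, bond orders sum to 2 (valence 3) → 1 H
  atom 13: Cl (halogen, monovalent) → 0 H
Total hydrogens: 7.

7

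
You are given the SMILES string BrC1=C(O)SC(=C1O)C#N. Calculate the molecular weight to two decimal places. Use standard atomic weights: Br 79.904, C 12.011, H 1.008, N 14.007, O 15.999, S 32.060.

First, the molecular formula is C5H2BrNO2S (counting implicit H from valence).
  Br: 1 × 79.904 = 79.904
  C: 5 × 12.011 = 60.055
  H: 2 × 1.008 = 2.016
  N: 1 × 14.007 = 14.007
  O: 2 × 15.999 = 31.998
  S: 1 × 32.060 = 32.060
Sum: 1×79.904 + 5×12.011 + 2×1.008 + 1×14.007 + 2×15.999 + 1×32.060 = 220.040 → 220.04 g/mol.

220.04 g/mol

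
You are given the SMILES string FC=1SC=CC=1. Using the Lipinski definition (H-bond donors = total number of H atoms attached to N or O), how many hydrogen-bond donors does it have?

0

Donors: find every N or O and count the H atoms it carries.
  (no N or O atoms present)
Lipinski HBD = 0.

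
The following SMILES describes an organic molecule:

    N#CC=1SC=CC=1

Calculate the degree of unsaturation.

5

Molecular formula: C5H3NS.
DoU = (2C + 2 + N − H − X) / 2, where X is the halogen count and O/S are ignored.
    = (2·5 + 2 + 1 − 3 − 0) / 2 = 10 / 2 = 5.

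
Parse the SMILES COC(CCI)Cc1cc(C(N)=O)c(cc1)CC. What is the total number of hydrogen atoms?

20

Walk through each heavy atom and fill implicit hydrogens from standard valence (C 4, N 3, O 2, S 2, halogen 1); for lowercase aromatic atoms, an aromatic c carries 1 H when it has two neighbours and 0 H with three, and aromatic n carries 0 H:
  atom 1: C, bond orders sum to 1 (valence 4) → 3 H
  atom 2: O, bond orders sum to 2 (valence 2) → 0 H
  atom 3: C, bond orders sum to 3 (valence 4) → 1 H
  atom 4: C, bond orders sum to 2 (valence 4) → 2 H
  atom 5: C, bond orders sum to 2 (valence 4) → 2 H
  atom 6: I (halogen, monovalent) → 0 H
  atom 7: C, bond orders sum to 2 (valence 4) → 2 H
  atom 8: aromatic c, 3 neighbours → 0 H
  atom 9: aromatic c, 2 neighbours → 1 H
  atom 10: aromatic c, 3 neighbours → 0 H
  atom 11: C, bond orders sum to 4 (valence 4) → 0 H
  atom 12: N, bond orders sum to 1 (valence 3) → 2 H
  atom 13: O, bond orders sum to 2 (valence 2) → 0 H
  atom 14: aromatic c, 3 neighbours → 0 H
  atom 15: aromatic c, 2 neighbours → 1 H
  atom 16: aromatic c, 2 neighbours → 1 H
  atom 17: C, bond orders sum to 2 (valence 4) → 2 H
  atom 18: C, bond orders sum to 1 (valence 4) → 3 H
Total hydrogens: 20.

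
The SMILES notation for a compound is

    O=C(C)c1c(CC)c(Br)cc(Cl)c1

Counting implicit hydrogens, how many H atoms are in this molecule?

Walk through each heavy atom and fill implicit hydrogens from standard valence (C 4, N 3, O 2, S 2, halogen 1); for lowercase aromatic atoms, an aromatic c carries 1 H when it has two neighbours and 0 H with three, and aromatic n carries 0 H:
  atom 1: O, bond orders sum to 2 (valence 2) → 0 H
  atom 2: C, bond orders sum to 4 (valence 4) → 0 H
  atom 3: C, bond orders sum to 1 (valence 4) → 3 H
  atom 4: aromatic c, 3 neighbours → 0 H
  atom 5: aromatic c, 3 neighbours → 0 H
  atom 6: C, bond orders sum to 2 (valence 4) → 2 H
  atom 7: C, bond orders sum to 1 (valence 4) → 3 H
  atom 8: aromatic c, 3 neighbours → 0 H
  atom 9: Br (halogen, monovalent) → 0 H
  atom 10: aromatic c, 2 neighbours → 1 H
  atom 11: aromatic c, 3 neighbours → 0 H
  atom 12: Cl (halogen, monovalent) → 0 H
  atom 13: aromatic c, 2 neighbours → 1 H
Total hydrogens: 10.

10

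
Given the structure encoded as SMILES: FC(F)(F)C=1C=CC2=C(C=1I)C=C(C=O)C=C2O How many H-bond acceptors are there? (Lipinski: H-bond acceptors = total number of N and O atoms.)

2

N atoms: 0; O atoms: 2.
Lipinski HBA = 0 + 2 = 2.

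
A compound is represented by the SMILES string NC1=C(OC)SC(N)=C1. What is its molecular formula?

C5H8N2OS

Walk through each heavy atom and fill implicit hydrogens from standard valence (C 4, N 3, O 2, S 2, halogen 1):
  atom 1: N, bond orders sum to 1 (valence 3) → 2 H
  atom 2: C, bond orders sum to 4 (valence 4) → 0 H
  atom 3: C, bond orders sum to 4 (valence 4) → 0 H
  atom 4: O, bond orders sum to 2 (valence 2) → 0 H
  atom 5: C, bond orders sum to 1 (valence 4) → 3 H
  atom 6: S, bond orders sum to 2 (valence 2) → 0 H
  atom 7: C, bond orders sum to 4 (valence 4) → 0 H
  atom 8: N, bond orders sum to 1 (valence 3) → 2 H
  atom 9: C, bond orders sum to 3 (valence 4) → 1 H
Totals → C:5, H:8, N:2, O:1, S:1.
In Hill order: C5H8N2OS.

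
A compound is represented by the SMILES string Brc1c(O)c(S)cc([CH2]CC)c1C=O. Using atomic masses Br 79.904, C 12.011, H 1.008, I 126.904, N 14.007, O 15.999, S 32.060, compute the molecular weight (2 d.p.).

275.16 g/mol

First, the molecular formula is C10H11BrO2S (counting implicit H from valence).
  Br: 1 × 79.904 = 79.904
  C: 10 × 12.011 = 120.110
  H: 11 × 1.008 = 11.088
  O: 2 × 15.999 = 31.998
  S: 1 × 32.060 = 32.060
Sum: 1×79.904 + 10×12.011 + 11×1.008 + 2×15.999 + 1×32.060 = 275.160 → 275.16 g/mol.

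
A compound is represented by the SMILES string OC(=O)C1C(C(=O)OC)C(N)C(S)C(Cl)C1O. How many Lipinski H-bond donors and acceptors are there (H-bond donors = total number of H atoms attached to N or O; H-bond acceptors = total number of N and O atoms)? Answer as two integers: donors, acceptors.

Donors: find every N or O and count the H atoms it carries.
  atom 1 (O): bond orders sum to 1 → 1 H
  atom 3 (O): bond orders sum to 2 → 0 H
  atom 7 (O): bond orders sum to 2 → 0 H
  atom 8 (O): bond orders sum to 2 → 0 H
  atom 11 (N): bond orders sum to 1 → 2 H
  atom 17 (O): bond orders sum to 1 → 1 H
Lipinski HBD = 4.
Acceptors: N atoms = 1, O atoms = 5 → HBA = 6.

4, 6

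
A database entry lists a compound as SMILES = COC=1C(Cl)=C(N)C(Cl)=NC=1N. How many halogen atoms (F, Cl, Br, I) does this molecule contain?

Halogen atoms appear at heavy-atom positions 5, 9 (2×Cl).
Other groups present: 1 ether, 2 primary amine.
Halogen count: 2.

2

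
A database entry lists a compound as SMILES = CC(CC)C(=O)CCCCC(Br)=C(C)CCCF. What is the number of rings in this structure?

In SMILES, each pair of matching ring-closure digits denotes one ring-closing bond; the number of such bonds equals the number of independent rings.
Ring-closure bonds here: 0.

0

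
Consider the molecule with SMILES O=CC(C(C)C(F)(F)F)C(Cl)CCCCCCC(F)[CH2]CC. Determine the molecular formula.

C16H27ClF4O

Walk through each heavy atom and fill implicit hydrogens from standard valence (C 4, N 3, O 2, S 2, halogen 1):
  atom 1: O, bond orders sum to 2 (valence 2) → 0 H
  atom 2: C, bond orders sum to 3 (valence 4) → 1 H
  atom 3: C, bond orders sum to 3 (valence 4) → 1 H
  atom 4: C, bond orders sum to 3 (valence 4) → 1 H
  atom 5: C, bond orders sum to 1 (valence 4) → 3 H
  atom 6: C, bond orders sum to 4 (valence 4) → 0 H
  atom 7: F (halogen, monovalent) → 0 H
  atom 8: F (halogen, monovalent) → 0 H
  atom 9: F (halogen, monovalent) → 0 H
  atom 10: C, bond orders sum to 3 (valence 4) → 1 H
  atom 11: Cl (halogen, monovalent) → 0 H
  atom 12: C, bond orders sum to 2 (valence 4) → 2 H
  atom 13: C, bond orders sum to 2 (valence 4) → 2 H
  atom 14: C, bond orders sum to 2 (valence 4) → 2 H
  atom 15: C, bond orders sum to 2 (valence 4) → 2 H
  atom 16: C, bond orders sum to 2 (valence 4) → 2 H
  atom 17: C, bond orders sum to 2 (valence 4) → 2 H
  atom 18: C, bond orders sum to 3 (valence 4) → 1 H
  atom 19: F (halogen, monovalent) → 0 H
  atom 20: C with explicit H count 2
  atom 21: C, bond orders sum to 2 (valence 4) → 2 H
  atom 22: C, bond orders sum to 1 (valence 4) → 3 H
Totals → C:16, H:27, Cl:1, F:4, O:1.
In Hill order: C16H27ClF4O.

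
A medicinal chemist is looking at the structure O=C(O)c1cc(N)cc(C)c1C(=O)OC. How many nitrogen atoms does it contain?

1

Scan the SMILES for N atoms (remember two-letter symbols like Cl and Br are single atoms).
Nitrogen count: 1.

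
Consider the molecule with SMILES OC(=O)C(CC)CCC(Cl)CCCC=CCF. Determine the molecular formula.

Walk through each heavy atom and fill implicit hydrogens from standard valence (C 4, N 3, O 2, S 2, halogen 1):
  atom 1: O, bond orders sum to 1 (valence 2) → 1 H
  atom 2: C, bond orders sum to 4 (valence 4) → 0 H
  atom 3: O, bond orders sum to 2 (valence 2) → 0 H
  atom 4: C, bond orders sum to 3 (valence 4) → 1 H
  atom 5: C, bond orders sum to 2 (valence 4) → 2 H
  atom 6: C, bond orders sum to 1 (valence 4) → 3 H
  atom 7: C, bond orders sum to 2 (valence 4) → 2 H
  atom 8: C, bond orders sum to 2 (valence 4) → 2 H
  atom 9: C, bond orders sum to 3 (valence 4) → 1 H
  atom 10: Cl (halogen, monovalent) → 0 H
  atom 11: C, bond orders sum to 2 (valence 4) → 2 H
  atom 12: C, bond orders sum to 2 (valence 4) → 2 H
  atom 13: C, bond orders sum to 2 (valence 4) → 2 H
  atom 14: C, bond orders sum to 3 (valence 4) → 1 H
  atom 15: C, bond orders sum to 3 (valence 4) → 1 H
  atom 16: C, bond orders sum to 2 (valence 4) → 2 H
  atom 17: F (halogen, monovalent) → 0 H
Totals → C:13, H:22, Cl:1, F:1, O:2.

C13H22ClFO2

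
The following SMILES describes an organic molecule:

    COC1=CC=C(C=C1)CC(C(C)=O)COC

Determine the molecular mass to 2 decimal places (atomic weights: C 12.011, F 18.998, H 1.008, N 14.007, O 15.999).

First, the molecular formula is C13H18O3 (counting implicit H from valence).
  C: 13 × 12.011 = 156.143
  H: 18 × 1.008 = 18.144
  O: 3 × 15.999 = 47.997
Sum: 13×12.011 + 18×1.008 + 3×15.999 = 222.284 → 222.28 g/mol.

222.28 g/mol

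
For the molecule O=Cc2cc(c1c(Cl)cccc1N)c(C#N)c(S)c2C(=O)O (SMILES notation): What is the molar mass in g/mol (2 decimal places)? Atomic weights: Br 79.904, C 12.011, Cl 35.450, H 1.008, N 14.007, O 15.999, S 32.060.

First, the molecular formula is C15H9ClN2O3S (counting implicit H from valence).
  C: 15 × 12.011 = 180.165
  Cl: 1 × 35.450 = 35.450
  H: 9 × 1.008 = 9.072
  N: 2 × 14.007 = 28.014
  O: 3 × 15.999 = 47.997
  S: 1 × 32.060 = 32.060
Sum: 15×12.011 + 1×35.450 + 9×1.008 + 2×14.007 + 3×15.999 + 1×32.060 = 332.758 → 332.76 g/mol.

332.76 g/mol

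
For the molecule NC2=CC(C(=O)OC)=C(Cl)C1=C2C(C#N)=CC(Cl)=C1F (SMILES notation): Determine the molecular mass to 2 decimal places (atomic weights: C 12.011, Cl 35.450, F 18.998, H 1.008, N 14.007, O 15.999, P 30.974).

First, the molecular formula is C13H7Cl2FN2O2 (counting implicit H from valence).
  C: 13 × 12.011 = 156.143
  Cl: 2 × 35.450 = 70.900
  F: 1 × 18.998 = 18.998
  H: 7 × 1.008 = 7.056
  N: 2 × 14.007 = 28.014
  O: 2 × 15.999 = 31.998
Sum: 13×12.011 + 2×35.450 + 1×18.998 + 7×1.008 + 2×14.007 + 2×15.999 = 313.109 → 313.11 g/mol.

313.11 g/mol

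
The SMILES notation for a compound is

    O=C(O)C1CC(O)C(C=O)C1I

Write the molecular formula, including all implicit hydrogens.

Walk through each heavy atom and fill implicit hydrogens from standard valence (C 4, N 3, O 2, S 2, halogen 1):
  atom 1: O, bond orders sum to 2 (valence 2) → 0 H
  atom 2: C, bond orders sum to 4 (valence 4) → 0 H
  atom 3: O, bond orders sum to 1 (valence 2) → 1 H
  atom 4: C, bond orders sum to 3 (valence 4) → 1 H
  atom 5: C, bond orders sum to 2 (valence 4) → 2 H
  atom 6: C, bond orders sum to 3 (valence 4) → 1 H
  atom 7: O, bond orders sum to 1 (valence 2) → 1 H
  atom 8: C, bond orders sum to 3 (valence 4) → 1 H
  atom 9: C, bond orders sum to 3 (valence 4) → 1 H
  atom 10: O, bond orders sum to 2 (valence 2) → 0 H
  atom 11: C, bond orders sum to 3 (valence 4) → 1 H
  atom 12: I (halogen, monovalent) → 0 H
Totals → C:7, H:9, I:1, O:4.

C7H9IO4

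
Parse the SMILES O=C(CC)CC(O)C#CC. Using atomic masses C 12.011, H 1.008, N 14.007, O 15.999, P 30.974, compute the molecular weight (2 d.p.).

First, the molecular formula is C8H12O2 (counting implicit H from valence).
  C: 8 × 12.011 = 96.088
  H: 12 × 1.008 = 12.096
  O: 2 × 15.999 = 31.998
Sum: 8×12.011 + 12×1.008 + 2×15.999 = 140.182 → 140.18 g/mol.

140.18 g/mol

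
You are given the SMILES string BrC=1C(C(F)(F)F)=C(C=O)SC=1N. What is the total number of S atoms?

Scan the SMILES for S atoms (remember two-letter symbols like Cl and Br are single atoms).
Sulfur count: 1.

1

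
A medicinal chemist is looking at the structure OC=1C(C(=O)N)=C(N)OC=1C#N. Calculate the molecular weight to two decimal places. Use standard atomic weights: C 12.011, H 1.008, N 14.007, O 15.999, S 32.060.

167.12 g/mol

First, the molecular formula is C6H5N3O3 (counting implicit H from valence).
  C: 6 × 12.011 = 72.066
  H: 5 × 1.008 = 5.040
  N: 3 × 14.007 = 42.021
  O: 3 × 15.999 = 47.997
Sum: 6×12.011 + 5×1.008 + 3×14.007 + 3×15.999 = 167.124 → 167.12 g/mol.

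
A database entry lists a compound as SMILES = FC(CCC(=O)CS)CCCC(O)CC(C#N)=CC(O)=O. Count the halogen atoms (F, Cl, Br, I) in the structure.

1

Halogen atoms appear at heavy-atom position 1 (1×F).
Other groups present: 1 alkene, 1 carboxylic acid, 1 hydroxyl, 1 ketone, 1 nitrile, 1 thiol.
Halogen count: 1.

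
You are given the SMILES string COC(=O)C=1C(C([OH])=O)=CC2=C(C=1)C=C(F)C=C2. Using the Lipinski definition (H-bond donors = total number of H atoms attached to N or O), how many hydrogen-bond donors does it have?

1

Donors: find every N or O and count the H atoms it carries.
  atom 2 (O): bond orders sum to 2 → 0 H
  atom 4 (O): bond orders sum to 2 → 0 H
  atom 8 (O): bond orders sum to 1 → 1 H
  atom 9 (O): bond orders sum to 2 → 0 H
Lipinski HBD = 1.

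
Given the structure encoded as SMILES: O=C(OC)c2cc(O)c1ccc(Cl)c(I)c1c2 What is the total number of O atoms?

Scan the SMILES for O atoms (remember two-letter symbols like Cl and Br are single atoms).
Oxygen count: 3.

3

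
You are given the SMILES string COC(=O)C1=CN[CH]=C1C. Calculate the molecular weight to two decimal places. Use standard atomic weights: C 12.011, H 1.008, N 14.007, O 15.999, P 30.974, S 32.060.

139.15 g/mol

First, the molecular formula is C7H9NO2 (counting implicit H from valence).
  C: 7 × 12.011 = 84.077
  H: 9 × 1.008 = 9.072
  N: 1 × 14.007 = 14.007
  O: 2 × 15.999 = 31.998
Sum: 7×12.011 + 9×1.008 + 1×14.007 + 2×15.999 = 139.154 → 139.15 g/mol.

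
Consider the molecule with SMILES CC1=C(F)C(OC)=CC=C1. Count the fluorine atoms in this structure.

Scan the SMILES for F atoms (remember two-letter symbols like Cl and Br are single atoms).
Fluorine count: 1.

1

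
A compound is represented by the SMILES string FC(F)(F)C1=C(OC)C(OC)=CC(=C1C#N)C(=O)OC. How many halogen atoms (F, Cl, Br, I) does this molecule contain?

Halogen atoms appear at heavy-atom positions 1, 3, 4 (3×F).
Other groups present: 1 ester, 2 ether, 1 nitrile.
Halogen count: 3.

3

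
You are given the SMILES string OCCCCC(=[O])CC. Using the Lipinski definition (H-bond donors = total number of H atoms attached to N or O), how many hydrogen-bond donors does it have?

1

Donors: find every N or O and count the H atoms it carries.
  atom 1 (O): bond orders sum to 1 → 1 H
  atom 7 (O): bond orders sum to 2 → 0 H
Lipinski HBD = 1.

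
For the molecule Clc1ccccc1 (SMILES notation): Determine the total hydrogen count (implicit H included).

5

Walk through each heavy atom and fill implicit hydrogens from standard valence (C 4, N 3, O 2, S 2, halogen 1); for lowercase aromatic atoms, an aromatic c carries 1 H when it has two neighbours and 0 H with three, and aromatic n carries 0 H:
  atom 1: Cl (halogen, monovalent) → 0 H
  atom 2: aromatic c, 3 neighbours → 0 H
  atom 3: aromatic c, 2 neighbours → 1 H
  atom 4: aromatic c, 2 neighbours → 1 H
  atom 5: aromatic c, 2 neighbours → 1 H
  atom 6: aromatic c, 2 neighbours → 1 H
  atom 7: aromatic c, 2 neighbours → 1 H
Total hydrogens: 5.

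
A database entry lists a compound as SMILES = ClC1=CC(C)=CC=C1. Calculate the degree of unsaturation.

Degree of unsaturation = (number of rings) + (number of π bonds).
Ring closures in the SMILES: 1.
π bonds: 3 double bonds (each 1 DoU) → 3 DoU from unsaturation.
Total DoU = 1 + 3 = 4.

4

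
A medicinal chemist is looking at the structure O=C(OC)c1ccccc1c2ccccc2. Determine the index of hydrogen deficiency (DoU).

9

Molecular formula: C14H12O2.
DoU = (2C + 2 + N − H − X) / 2, where X is the halogen count and O/S are ignored.
    = (2·14 + 2 + 0 − 12 − 0) / 2 = 18 / 2 = 9.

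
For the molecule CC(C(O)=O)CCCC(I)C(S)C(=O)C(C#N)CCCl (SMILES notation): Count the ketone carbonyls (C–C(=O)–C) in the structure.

The ketone motif appears at heavy-atom position 13 in the SMILES.
Other groups present: 1 carboxylic acid, 1 nitrile, 1 thiol.
Ketone count: 1.

1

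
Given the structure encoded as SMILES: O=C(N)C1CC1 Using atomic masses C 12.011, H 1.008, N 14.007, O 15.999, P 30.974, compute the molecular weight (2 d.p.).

85.11 g/mol

First, the molecular formula is C4H7NO (counting implicit H from valence).
  C: 4 × 12.011 = 48.044
  H: 7 × 1.008 = 7.056
  N: 1 × 14.007 = 14.007
  O: 1 × 15.999 = 15.999
Sum: 4×12.011 + 7×1.008 + 1×14.007 + 1×15.999 = 85.106 → 85.11 g/mol.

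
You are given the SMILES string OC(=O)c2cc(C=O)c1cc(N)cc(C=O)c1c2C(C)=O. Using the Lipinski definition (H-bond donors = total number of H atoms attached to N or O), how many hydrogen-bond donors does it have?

3

Donors: find every N or O and count the H atoms it carries.
  atom 1 (O): bond orders sum to 1 → 1 H
  atom 3 (O): bond orders sum to 2 → 0 H
  atom 8 (O): bond orders sum to 2 → 0 H
  atom 12 (N): bond orders sum to 1 → 2 H
  atom 16 (O): bond orders sum to 2 → 0 H
  atom 21 (O): bond orders sum to 2 → 0 H
Lipinski HBD = 3.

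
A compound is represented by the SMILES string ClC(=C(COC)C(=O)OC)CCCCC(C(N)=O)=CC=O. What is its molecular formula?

C14H20ClNO5

Walk through each heavy atom and fill implicit hydrogens from standard valence (C 4, N 3, O 2, S 2, halogen 1):
  atom 1: Cl (halogen, monovalent) → 0 H
  atom 2: C, bond orders sum to 4 (valence 4) → 0 H
  atom 3: C, bond orders sum to 4 (valence 4) → 0 H
  atom 4: C, bond orders sum to 2 (valence 4) → 2 H
  atom 5: O, bond orders sum to 2 (valence 2) → 0 H
  atom 6: C, bond orders sum to 1 (valence 4) → 3 H
  atom 7: C, bond orders sum to 4 (valence 4) → 0 H
  atom 8: O, bond orders sum to 2 (valence 2) → 0 H
  atom 9: O, bond orders sum to 2 (valence 2) → 0 H
  atom 10: C, bond orders sum to 1 (valence 4) → 3 H
  atom 11: C, bond orders sum to 2 (valence 4) → 2 H
  atom 12: C, bond orders sum to 2 (valence 4) → 2 H
  atom 13: C, bond orders sum to 2 (valence 4) → 2 H
  atom 14: C, bond orders sum to 2 (valence 4) → 2 H
  atom 15: C, bond orders sum to 4 (valence 4) → 0 H
  atom 16: C, bond orders sum to 4 (valence 4) → 0 H
  atom 17: N, bond orders sum to 1 (valence 3) → 2 H
  atom 18: O, bond orders sum to 2 (valence 2) → 0 H
  atom 19: C, bond orders sum to 3 (valence 4) → 1 H
  atom 20: C, bond orders sum to 3 (valence 4) → 1 H
  atom 21: O, bond orders sum to 2 (valence 2) → 0 H
Totals → C:14, H:20, Cl:1, N:1, O:5.
In Hill order: C14H20ClNO5.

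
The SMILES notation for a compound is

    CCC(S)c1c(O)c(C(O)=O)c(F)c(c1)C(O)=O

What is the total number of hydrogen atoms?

11

Walk through each heavy atom and fill implicit hydrogens from standard valence (C 4, N 3, O 2, S 2, halogen 1); for lowercase aromatic atoms, an aromatic c carries 1 H when it has two neighbours and 0 H with three, and aromatic n carries 0 H:
  atom 1: C, bond orders sum to 1 (valence 4) → 3 H
  atom 2: C, bond orders sum to 2 (valence 4) → 2 H
  atom 3: C, bond orders sum to 3 (valence 4) → 1 H
  atom 4: S, bond orders sum to 1 (valence 2) → 1 H
  atom 5: aromatic c, 3 neighbours → 0 H
  atom 6: aromatic c, 3 neighbours → 0 H
  atom 7: O, bond orders sum to 1 (valence 2) → 1 H
  atom 8: aromatic c, 3 neighbours → 0 H
  atom 9: C, bond orders sum to 4 (valence 4) → 0 H
  atom 10: O, bond orders sum to 1 (valence 2) → 1 H
  atom 11: O, bond orders sum to 2 (valence 2) → 0 H
  atom 12: aromatic c, 3 neighbours → 0 H
  atom 13: F (halogen, monovalent) → 0 H
  atom 14: aromatic c, 3 neighbours → 0 H
  atom 15: aromatic c, 2 neighbours → 1 H
  atom 16: C, bond orders sum to 4 (valence 4) → 0 H
  atom 17: O, bond orders sum to 1 (valence 2) → 1 H
  atom 18: O, bond orders sum to 2 (valence 2) → 0 H
Total hydrogens: 11.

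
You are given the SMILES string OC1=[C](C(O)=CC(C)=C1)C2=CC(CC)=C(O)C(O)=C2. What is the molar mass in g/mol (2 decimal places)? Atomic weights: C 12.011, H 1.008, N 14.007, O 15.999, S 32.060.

First, the molecular formula is C15H16O4 (counting implicit H from valence).
  C: 15 × 12.011 = 180.165
  H: 16 × 1.008 = 16.128
  O: 4 × 15.999 = 63.996
Sum: 15×12.011 + 16×1.008 + 4×15.999 = 260.289 → 260.29 g/mol.

260.29 g/mol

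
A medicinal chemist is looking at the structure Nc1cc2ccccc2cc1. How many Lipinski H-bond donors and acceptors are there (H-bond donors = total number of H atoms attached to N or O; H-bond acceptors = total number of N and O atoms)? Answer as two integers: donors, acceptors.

2, 1

Donors: find every N or O and count the H atoms it carries.
  atom 1 (N): bond orders sum to 1 → 2 H
Lipinski HBD = 2.
Acceptors: N atoms = 1, O atoms = 0 → HBA = 1.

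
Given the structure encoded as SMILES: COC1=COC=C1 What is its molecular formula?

Walk through each heavy atom and fill implicit hydrogens from standard valence (C 4, N 3, O 2, S 2, halogen 1):
  atom 1: C, bond orders sum to 1 (valence 4) → 3 H
  atom 2: O, bond orders sum to 2 (valence 2) → 0 H
  atom 3: C, bond orders sum to 4 (valence 4) → 0 H
  atom 4: C, bond orders sum to 3 (valence 4) → 1 H
  atom 5: O, bond orders sum to 2 (valence 2) → 0 H
  atom 6: C, bond orders sum to 3 (valence 4) → 1 H
  atom 7: C, bond orders sum to 3 (valence 4) → 1 H
Totals → C:5, H:6, O:2.

C5H6O2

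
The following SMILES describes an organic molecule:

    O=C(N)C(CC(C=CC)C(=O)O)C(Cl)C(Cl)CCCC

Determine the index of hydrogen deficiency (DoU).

3

Degree of unsaturation = (number of rings) + (number of π bonds).
Ring closures in the SMILES: 0.
π bonds: 3 double bonds (each 1 DoU) → 3 DoU from unsaturation.
Total DoU = 0 + 3 = 3.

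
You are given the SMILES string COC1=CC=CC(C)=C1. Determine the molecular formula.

Walk through each heavy atom and fill implicit hydrogens from standard valence (C 4, N 3, O 2, S 2, halogen 1):
  atom 1: C, bond orders sum to 1 (valence 4) → 3 H
  atom 2: O, bond orders sum to 2 (valence 2) → 0 H
  atom 3: C, bond orders sum to 4 (valence 4) → 0 H
  atom 4: C, bond orders sum to 3 (valence 4) → 1 H
  atom 5: C, bond orders sum to 3 (valence 4) → 1 H
  atom 6: C, bond orders sum to 3 (valence 4) → 1 H
  atom 7: C, bond orders sum to 4 (valence 4) → 0 H
  atom 8: C, bond orders sum to 1 (valence 4) → 3 H
  atom 9: C, bond orders sum to 3 (valence 4) → 1 H
Totals → C:8, H:10, O:1.

C8H10O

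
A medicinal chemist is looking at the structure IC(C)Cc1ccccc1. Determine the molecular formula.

C9H11I

Walk through each heavy atom and fill implicit hydrogens from standard valence (C 4, N 3, O 2, S 2, halogen 1); for lowercase aromatic atoms, an aromatic c carries 1 H when it has two neighbours and 0 H with three, and aromatic n carries 0 H:
  atom 1: I (halogen, monovalent) → 0 H
  atom 2: C, bond orders sum to 3 (valence 4) → 1 H
  atom 3: C, bond orders sum to 1 (valence 4) → 3 H
  atom 4: C, bond orders sum to 2 (valence 4) → 2 H
  atom 5: aromatic c, 3 neighbours → 0 H
  atom 6: aromatic c, 2 neighbours → 1 H
  atom 7: aromatic c, 2 neighbours → 1 H
  atom 8: aromatic c, 2 neighbours → 1 H
  atom 9: aromatic c, 2 neighbours → 1 H
  atom 10: aromatic c, 2 neighbours → 1 H
Totals → C:9, H:11, I:1.
In Hill order: C9H11I.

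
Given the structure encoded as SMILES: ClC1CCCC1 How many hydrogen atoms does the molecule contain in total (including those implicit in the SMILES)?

9

Walk through each heavy atom and fill implicit hydrogens from standard valence (C 4, N 3, O 2, S 2, halogen 1):
  atom 1: Cl (halogen, monovalent) → 0 H
  atom 2: C, bond orders sum to 3 (valence 4) → 1 H
  atom 3: C, bond orders sum to 2 (valence 4) → 2 H
  atom 4: C, bond orders sum to 2 (valence 4) → 2 H
  atom 5: C, bond orders sum to 2 (valence 4) → 2 H
  atom 6: C, bond orders sum to 2 (valence 4) → 2 H
Total hydrogens: 9.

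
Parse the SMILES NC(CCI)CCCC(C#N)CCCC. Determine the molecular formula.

Walk through each heavy atom and fill implicit hydrogens from standard valence (C 4, N 3, O 2, S 2, halogen 1):
  atom 1: N, bond orders sum to 1 (valence 3) → 2 H
  atom 2: C, bond orders sum to 3 (valence 4) → 1 H
  atom 3: C, bond orders sum to 2 (valence 4) → 2 H
  atom 4: C, bond orders sum to 2 (valence 4) → 2 H
  atom 5: I (halogen, monovalent) → 0 H
  atom 6: C, bond orders sum to 2 (valence 4) → 2 H
  atom 7: C, bond orders sum to 2 (valence 4) → 2 H
  atom 8: C, bond orders sum to 2 (valence 4) → 2 H
  atom 9: C, bond orders sum to 3 (valence 4) → 1 H
  atom 10: C, bond orders sum to 4 (valence 4) → 0 H
  atom 11: N, bond orders sum to 3 (valence 3) → 0 H
  atom 12: C, bond orders sum to 2 (valence 4) → 2 H
  atom 13: C, bond orders sum to 2 (valence 4) → 2 H
  atom 14: C, bond orders sum to 2 (valence 4) → 2 H
  atom 15: C, bond orders sum to 1 (valence 4) → 3 H
Totals → C:12, H:23, I:1, N:2.
In Hill order: C12H23IN2.

C12H23IN2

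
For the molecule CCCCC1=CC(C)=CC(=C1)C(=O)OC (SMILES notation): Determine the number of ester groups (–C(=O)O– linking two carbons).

The ester motif appears at heavy-atom position 12 in the SMILES.
Ester count: 1.

1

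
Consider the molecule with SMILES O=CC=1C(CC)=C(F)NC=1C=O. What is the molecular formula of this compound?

C8H8FNO2

Walk through each heavy atom and fill implicit hydrogens from standard valence (C 4, N 3, O 2, S 2, halogen 1):
  atom 1: O, bond orders sum to 2 (valence 2) → 0 H
  atom 2: C, bond orders sum to 3 (valence 4) → 1 H
  atom 3: C, bond orders sum to 4 (valence 4) → 0 H
  atom 4: C, bond orders sum to 4 (valence 4) → 0 H
  atom 5: C, bond orders sum to 2 (valence 4) → 2 H
  atom 6: C, bond orders sum to 1 (valence 4) → 3 H
  atom 7: C, bond orders sum to 4 (valence 4) → 0 H
  atom 8: F (halogen, monovalent) → 0 H
  atom 9: N, bond orders sum to 2 (valence 3) → 1 H
  atom 10: C, bond orders sum to 4 (valence 4) → 0 H
  atom 11: C, bond orders sum to 3 (valence 4) → 1 H
  atom 12: O, bond orders sum to 2 (valence 2) → 0 H
Totals → C:8, H:8, F:1, N:1, O:2.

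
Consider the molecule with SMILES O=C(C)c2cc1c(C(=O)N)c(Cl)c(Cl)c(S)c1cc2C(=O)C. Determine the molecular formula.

C15H11Cl2NO3S

Walk through each heavy atom and fill implicit hydrogens from standard valence (C 4, N 3, O 2, S 2, halogen 1); for lowercase aromatic atoms, an aromatic c carries 1 H when it has two neighbours and 0 H with three, and aromatic n carries 0 H:
  atom 1: O, bond orders sum to 2 (valence 2) → 0 H
  atom 2: C, bond orders sum to 4 (valence 4) → 0 H
  atom 3: C, bond orders sum to 1 (valence 4) → 3 H
  atom 4: aromatic c, 3 neighbours → 0 H
  atom 5: aromatic c, 2 neighbours → 1 H
  atom 6: aromatic c, 3 neighbours → 0 H
  atom 7: aromatic c, 3 neighbours → 0 H
  atom 8: C, bond orders sum to 4 (valence 4) → 0 H
  atom 9: O, bond orders sum to 2 (valence 2) → 0 H
  atom 10: N, bond orders sum to 1 (valence 3) → 2 H
  atom 11: aromatic c, 3 neighbours → 0 H
  atom 12: Cl (halogen, monovalent) → 0 H
  atom 13: aromatic c, 3 neighbours → 0 H
  atom 14: Cl (halogen, monovalent) → 0 H
  atom 15: aromatic c, 3 neighbours → 0 H
  atom 16: S, bond orders sum to 1 (valence 2) → 1 H
  atom 17: aromatic c, 3 neighbours → 0 H
  atom 18: aromatic c, 2 neighbours → 1 H
  atom 19: aromatic c, 3 neighbours → 0 H
  atom 20: C, bond orders sum to 4 (valence 4) → 0 H
  atom 21: O, bond orders sum to 2 (valence 2) → 0 H
  atom 22: C, bond orders sum to 1 (valence 4) → 3 H
Totals → C:15, H:11, Cl:2, N:1, O:3, S:1.
In Hill order: C15H11Cl2NO3S.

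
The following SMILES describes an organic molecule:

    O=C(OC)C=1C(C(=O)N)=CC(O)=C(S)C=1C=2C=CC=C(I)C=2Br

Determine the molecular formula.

C15H11BrINO4S

Walk through each heavy atom and fill implicit hydrogens from standard valence (C 4, N 3, O 2, S 2, halogen 1):
  atom 1: O, bond orders sum to 2 (valence 2) → 0 H
  atom 2: C, bond orders sum to 4 (valence 4) → 0 H
  atom 3: O, bond orders sum to 2 (valence 2) → 0 H
  atom 4: C, bond orders sum to 1 (valence 4) → 3 H
  atom 5: C, bond orders sum to 4 (valence 4) → 0 H
  atom 6: C, bond orders sum to 4 (valence 4) → 0 H
  atom 7: C, bond orders sum to 4 (valence 4) → 0 H
  atom 8: O, bond orders sum to 2 (valence 2) → 0 H
  atom 9: N, bond orders sum to 1 (valence 3) → 2 H
  atom 10: C, bond orders sum to 3 (valence 4) → 1 H
  atom 11: C, bond orders sum to 4 (valence 4) → 0 H
  atom 12: O, bond orders sum to 1 (valence 2) → 1 H
  atom 13: C, bond orders sum to 4 (valence 4) → 0 H
  atom 14: S, bond orders sum to 1 (valence 2) → 1 H
  atom 15: C, bond orders sum to 4 (valence 4) → 0 H
  atom 16: C, bond orders sum to 4 (valence 4) → 0 H
  atom 17: C, bond orders sum to 3 (valence 4) → 1 H
  atom 18: C, bond orders sum to 3 (valence 4) → 1 H
  atom 19: C, bond orders sum to 3 (valence 4) → 1 H
  atom 20: C, bond orders sum to 4 (valence 4) → 0 H
  atom 21: I (halogen, monovalent) → 0 H
  atom 22: C, bond orders sum to 4 (valence 4) → 0 H
  atom 23: Br (halogen, monovalent) → 0 H
Totals → C:15, H:11, Br:1, I:1, N:1, O:4, S:1.
In Hill order: C15H11BrINO4S.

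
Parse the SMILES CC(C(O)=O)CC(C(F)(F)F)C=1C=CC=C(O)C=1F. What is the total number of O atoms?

3

Scan the SMILES for O atoms (remember two-letter symbols like Cl and Br are single atoms).
Oxygen count: 3.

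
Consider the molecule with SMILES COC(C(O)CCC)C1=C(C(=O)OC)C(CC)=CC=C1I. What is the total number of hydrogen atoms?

23

Walk through each heavy atom and fill implicit hydrogens from standard valence (C 4, N 3, O 2, S 2, halogen 1):
  atom 1: C, bond orders sum to 1 (valence 4) → 3 H
  atom 2: O, bond orders sum to 2 (valence 2) → 0 H
  atom 3: C, bond orders sum to 3 (valence 4) → 1 H
  atom 4: C, bond orders sum to 3 (valence 4) → 1 H
  atom 5: O, bond orders sum to 1 (valence 2) → 1 H
  atom 6: C, bond orders sum to 2 (valence 4) → 2 H
  atom 7: C, bond orders sum to 2 (valence 4) → 2 H
  atom 8: C, bond orders sum to 1 (valence 4) → 3 H
  atom 9: C, bond orders sum to 4 (valence 4) → 0 H
  atom 10: C, bond orders sum to 4 (valence 4) → 0 H
  atom 11: C, bond orders sum to 4 (valence 4) → 0 H
  atom 12: O, bond orders sum to 2 (valence 2) → 0 H
  atom 13: O, bond orders sum to 2 (valence 2) → 0 H
  atom 14: C, bond orders sum to 1 (valence 4) → 3 H
  atom 15: C, bond orders sum to 4 (valence 4) → 0 H
  atom 16: C, bond orders sum to 2 (valence 4) → 2 H
  atom 17: C, bond orders sum to 1 (valence 4) → 3 H
  atom 18: C, bond orders sum to 3 (valence 4) → 1 H
  atom 19: C, bond orders sum to 3 (valence 4) → 1 H
  atom 20: C, bond orders sum to 4 (valence 4) → 0 H
  atom 21: I (halogen, monovalent) → 0 H
Total hydrogens: 23.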